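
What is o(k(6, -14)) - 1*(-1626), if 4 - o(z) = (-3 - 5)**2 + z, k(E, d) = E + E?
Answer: 1554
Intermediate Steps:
k(E, d) = 2*E
o(z) = -60 - z (o(z) = 4 - ((-3 - 5)**2 + z) = 4 - ((-8)**2 + z) = 4 - (64 + z) = 4 + (-64 - z) = -60 - z)
o(k(6, -14)) - 1*(-1626) = (-60 - 2*6) - 1*(-1626) = (-60 - 1*12) + 1626 = (-60 - 12) + 1626 = -72 + 1626 = 1554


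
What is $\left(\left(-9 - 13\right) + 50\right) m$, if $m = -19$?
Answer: $-532$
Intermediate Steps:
$\left(\left(-9 - 13\right) + 50\right) m = \left(\left(-9 - 13\right) + 50\right) \left(-19\right) = \left(-22 + 50\right) \left(-19\right) = 28 \left(-19\right) = -532$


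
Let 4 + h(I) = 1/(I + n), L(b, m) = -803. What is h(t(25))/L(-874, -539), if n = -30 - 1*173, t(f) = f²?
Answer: 1687/338866 ≈ 0.0049784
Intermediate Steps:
n = -203 (n = -30 - 173 = -203)
h(I) = -4 + 1/(-203 + I) (h(I) = -4 + 1/(I - 203) = -4 + 1/(-203 + I))
h(t(25))/L(-874, -539) = ((813 - 4*25²)/(-203 + 25²))/(-803) = ((813 - 4*625)/(-203 + 625))*(-1/803) = ((813 - 2500)/422)*(-1/803) = ((1/422)*(-1687))*(-1/803) = -1687/422*(-1/803) = 1687/338866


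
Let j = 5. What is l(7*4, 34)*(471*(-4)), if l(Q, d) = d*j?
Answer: -320280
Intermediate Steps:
l(Q, d) = 5*d (l(Q, d) = d*5 = 5*d)
l(7*4, 34)*(471*(-4)) = (5*34)*(471*(-4)) = 170*(-1884) = -320280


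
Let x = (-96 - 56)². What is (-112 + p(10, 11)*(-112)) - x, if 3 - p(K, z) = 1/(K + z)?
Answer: -70640/3 ≈ -23547.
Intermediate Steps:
p(K, z) = 3 - 1/(K + z)
x = 23104 (x = (-152)² = 23104)
(-112 + p(10, 11)*(-112)) - x = (-112 + ((-1 + 3*10 + 3*11)/(10 + 11))*(-112)) - 1*23104 = (-112 + ((-1 + 30 + 33)/21)*(-112)) - 23104 = (-112 + ((1/21)*62)*(-112)) - 23104 = (-112 + (62/21)*(-112)) - 23104 = (-112 - 992/3) - 23104 = -1328/3 - 23104 = -70640/3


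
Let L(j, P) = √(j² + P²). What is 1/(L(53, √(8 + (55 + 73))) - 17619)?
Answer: -17619/310426216 - √2945/310426216 ≈ -5.6932e-5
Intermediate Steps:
L(j, P) = √(P² + j²)
1/(L(53, √(8 + (55 + 73))) - 17619) = 1/(√((√(8 + (55 + 73)))² + 53²) - 17619) = 1/(√((√(8 + 128))² + 2809) - 17619) = 1/(√((√136)² + 2809) - 17619) = 1/(√((2*√34)² + 2809) - 17619) = 1/(√(136 + 2809) - 17619) = 1/(√2945 - 17619) = 1/(-17619 + √2945)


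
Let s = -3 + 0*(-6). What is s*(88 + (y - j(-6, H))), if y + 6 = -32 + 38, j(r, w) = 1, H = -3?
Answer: -261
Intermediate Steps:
s = -3 (s = -3 + 0 = -3)
y = 0 (y = -6 + (-32 + 38) = -6 + 6 = 0)
s*(88 + (y - j(-6, H))) = -3*(88 + (0 - 1*1)) = -3*(88 + (0 - 1)) = -3*(88 - 1) = -3*87 = -261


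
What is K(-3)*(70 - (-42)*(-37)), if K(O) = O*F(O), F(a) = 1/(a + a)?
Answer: -742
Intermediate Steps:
F(a) = 1/(2*a)
K(O) = 1/2 (K(O) = O*(1/(2*O)) = 1/2)
K(-3)*(70 - (-42)*(-37)) = (70 - (-42)*(-37))/2 = (70 - 14*111)/2 = (70 - 1554)/2 = (1/2)*(-1484) = -742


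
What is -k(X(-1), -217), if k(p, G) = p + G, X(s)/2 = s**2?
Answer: 215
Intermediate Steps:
X(s) = 2*s**2
k(p, G) = G + p
-k(X(-1), -217) = -(-217 + 2*(-1)**2) = -(-217 + 2*1) = -(-217 + 2) = -1*(-215) = 215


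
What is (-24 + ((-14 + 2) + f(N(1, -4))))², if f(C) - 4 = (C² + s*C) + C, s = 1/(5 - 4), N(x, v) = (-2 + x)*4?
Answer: 576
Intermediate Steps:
N(x, v) = -8 + 4*x
s = 1 (s = 1/1 = 1)
f(C) = 4 + C² + 2*C (f(C) = 4 + ((C² + 1*C) + C) = 4 + ((C² + C) + C) = 4 + ((C + C²) + C) = 4 + (C² + 2*C) = 4 + C² + 2*C)
(-24 + ((-14 + 2) + f(N(1, -4))))² = (-24 + ((-14 + 2) + (4 + (-8 + 4*1)² + 2*(-8 + 4*1))))² = (-24 + (-12 + (4 + (-8 + 4)² + 2*(-8 + 4))))² = (-24 + (-12 + (4 + (-4)² + 2*(-4))))² = (-24 + (-12 + (4 + 16 - 8)))² = (-24 + (-12 + 12))² = (-24 + 0)² = (-24)² = 576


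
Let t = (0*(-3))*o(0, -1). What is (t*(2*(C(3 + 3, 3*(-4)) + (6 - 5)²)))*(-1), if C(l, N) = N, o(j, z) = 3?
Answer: 0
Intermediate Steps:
t = 0 (t = (0*(-3))*3 = 0*3 = 0)
(t*(2*(C(3 + 3, 3*(-4)) + (6 - 5)²)))*(-1) = (0*(2*(3*(-4) + (6 - 5)²)))*(-1) = (0*(2*(-12 + 1²)))*(-1) = (0*(2*(-12 + 1)))*(-1) = (0*(2*(-11)))*(-1) = (0*(-22))*(-1) = 0*(-1) = 0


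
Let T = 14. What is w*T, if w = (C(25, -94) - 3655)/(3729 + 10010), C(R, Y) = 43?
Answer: -50568/13739 ≈ -3.6806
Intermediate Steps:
w = -3612/13739 (w = (43 - 3655)/(3729 + 10010) = -3612/13739 ≈ -0.26290)
w*T = -3612/13739*14 = -50568/13739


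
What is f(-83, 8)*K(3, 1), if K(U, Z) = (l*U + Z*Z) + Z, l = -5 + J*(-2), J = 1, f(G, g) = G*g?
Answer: 12616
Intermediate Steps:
l = -7 (l = -5 + 1*(-2) = -5 - 2 = -7)
K(U, Z) = Z + Z² - 7*U (K(U, Z) = (-7*U + Z*Z) + Z = (-7*U + Z²) + Z = (Z² - 7*U) + Z = Z + Z² - 7*U)
f(-83, 8)*K(3, 1) = (-83*8)*(1 + 1² - 7*3) = -664*(1 + 1 - 21) = -664*(-19) = 12616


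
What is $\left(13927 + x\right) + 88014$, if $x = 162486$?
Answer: $264427$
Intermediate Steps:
$\left(13927 + x\right) + 88014 = \left(13927 + 162486\right) + 88014 = 176413 + 88014 = 264427$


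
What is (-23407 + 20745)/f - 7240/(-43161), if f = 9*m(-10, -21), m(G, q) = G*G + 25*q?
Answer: 47529194/55030275 ≈ 0.86369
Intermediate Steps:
m(G, q) = G**2 + 25*q
f = -3825 (f = 9*((-10)**2 + 25*(-21)) = 9*(100 - 525) = 9*(-425) = -3825)
(-23407 + 20745)/f - 7240/(-43161) = (-23407 + 20745)/(-3825) - 7240/(-43161) = -2662*(-1/3825) - 7240*(-1/43161) = 2662/3825 + 7240/43161 = 47529194/55030275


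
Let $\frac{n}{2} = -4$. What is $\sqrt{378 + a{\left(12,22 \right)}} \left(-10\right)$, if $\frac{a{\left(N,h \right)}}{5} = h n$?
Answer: $- 10 i \sqrt{502} \approx - 224.05 i$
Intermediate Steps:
$n = -8$ ($n = 2 \left(-4\right) = -8$)
$a{\left(N,h \right)} = - 40 h$ ($a{\left(N,h \right)} = 5 h \left(-8\right) = 5 \left(- 8 h\right) = - 40 h$)
$\sqrt{378 + a{\left(12,22 \right)}} \left(-10\right) = \sqrt{378 - 880} \left(-10\right) = \sqrt{-502} \left(-10\right) = i \sqrt{502} \left(-10\right) = - 10 i \sqrt{502}$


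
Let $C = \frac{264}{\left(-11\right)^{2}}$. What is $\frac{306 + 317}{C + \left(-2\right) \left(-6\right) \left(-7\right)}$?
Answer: $- \frac{6853}{900} \approx -7.6144$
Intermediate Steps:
$C = \frac{24}{11}$ ($C = \frac{264}{121} = 264 \cdot \frac{1}{121} = \frac{24}{11} \approx 2.1818$)
$\frac{306 + 317}{C + \left(-2\right) \left(-6\right) \left(-7\right)} = \frac{306 + 317}{\frac{24}{11} + \left(-2\right) \left(-6\right) \left(-7\right)} = \frac{623}{\frac{24}{11} + 12 \left(-7\right)} = \frac{623}{\frac{24}{11} - 84} = \frac{623}{- \frac{900}{11}} = 623 \left(- \frac{11}{900}\right) = - \frac{6853}{900}$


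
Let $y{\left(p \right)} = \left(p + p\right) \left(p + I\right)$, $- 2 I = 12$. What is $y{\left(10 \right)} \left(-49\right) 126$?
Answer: $-493920$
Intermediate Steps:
$I = -6$ ($I = \left(- \frac{1}{2}\right) 12 = -6$)
$y{\left(p \right)} = 2 p \left(-6 + p\right)$ ($y{\left(p \right)} = \left(p + p\right) \left(p - 6\right) = 2 p \left(-6 + p\right)$)
$y{\left(10 \right)} \left(-49\right) 126 = 2 \cdot 10 \left(-6 + 10\right) \left(-49\right) 126 = 2 \cdot 10 \cdot 4 \left(-49\right) 126 = 80 \left(-49\right) 126 = \left(-3920\right) 126 = -493920$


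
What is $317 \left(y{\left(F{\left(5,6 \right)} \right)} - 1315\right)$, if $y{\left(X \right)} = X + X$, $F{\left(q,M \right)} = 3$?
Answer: $-414953$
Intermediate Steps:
$y{\left(X \right)} = 2 X$
$317 \left(y{\left(F{\left(5,6 \right)} \right)} - 1315\right) = 317 \left(2 \cdot 3 - 1315\right) = 317 \left(6 - 1315\right) = 317 \left(-1309\right) = -414953$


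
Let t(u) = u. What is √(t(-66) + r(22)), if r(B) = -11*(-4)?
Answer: I*√22 ≈ 4.6904*I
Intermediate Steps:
r(B) = 44
√(t(-66) + r(22)) = √(-66 + 44) = √(-22) = I*√22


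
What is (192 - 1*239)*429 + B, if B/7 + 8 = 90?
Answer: -19589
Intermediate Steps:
B = 574 (B = -56 + 7*90 = -56 + 630 = 574)
(192 - 1*239)*429 + B = (192 - 1*239)*429 + 574 = (192 - 239)*429 + 574 = -47*429 + 574 = -20163 + 574 = -19589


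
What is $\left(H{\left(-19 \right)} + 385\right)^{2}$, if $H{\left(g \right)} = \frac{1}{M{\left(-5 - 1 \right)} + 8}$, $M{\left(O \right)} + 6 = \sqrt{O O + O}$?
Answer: $\frac{50080047}{338} + \frac{5004 \sqrt{30}}{169} \approx 1.4833 \cdot 10^{5}$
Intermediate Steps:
$M{\left(O \right)} = -6 + \sqrt{O + O^{2}}$ ($M{\left(O \right)} = -6 + \sqrt{O O + O} = -6 + \sqrt{O^{2} + O} = -6 + \sqrt{O + O^{2}}$)
$H{\left(g \right)} = \frac{1}{2 + \sqrt{30}}$ ($H{\left(g \right)} = \frac{1}{\left(-6 + \sqrt{\left(-5 - 1\right) \left(1 - 6\right)}\right) + 8} = \frac{1}{\left(-6 + \sqrt{- 6 \left(1 - 6\right)}\right) + 8} = \frac{1}{\left(-6 + \sqrt{\left(-6\right) \left(-5\right)}\right) + 8} = \frac{1}{\left(-6 + \sqrt{30}\right) + 8} = \frac{1}{2 + \sqrt{30}}$)
$\left(H{\left(-19 \right)} + 385\right)^{2} = \left(\left(- \frac{1}{13} + \frac{\sqrt{30}}{26}\right) + 385\right)^{2} = \left(\frac{5004}{13} + \frac{\sqrt{30}}{26}\right)^{2}$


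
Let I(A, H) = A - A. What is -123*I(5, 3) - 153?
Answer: -153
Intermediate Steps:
I(A, H) = 0
-123*I(5, 3) - 153 = -123*0 - 153 = 0 - 153 = -153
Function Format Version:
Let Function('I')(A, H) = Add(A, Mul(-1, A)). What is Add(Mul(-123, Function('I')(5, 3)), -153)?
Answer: -153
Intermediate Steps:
Function('I')(A, H) = 0
Add(Mul(-123, Function('I')(5, 3)), -153) = Add(Mul(-123, 0), -153) = Add(0, -153) = -153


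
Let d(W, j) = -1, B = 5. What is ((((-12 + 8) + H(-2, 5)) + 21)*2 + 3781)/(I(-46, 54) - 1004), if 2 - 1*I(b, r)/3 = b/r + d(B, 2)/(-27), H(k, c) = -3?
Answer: -34281/8960 ≈ -3.8260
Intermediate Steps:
I(b, r) = 53/9 - 3*b/r (I(b, r) = 6 - 3*(b/r - 1/(-27)) = 6 - 3*(b/r - 1*(-1/27)) = 6 - 3*(b/r + 1/27) = 6 - 3*(1/27 + b/r) = 6 + (-⅑ - 3*b/r) = 53/9 - 3*b/r)
((((-12 + 8) + H(-2, 5)) + 21)*2 + 3781)/(I(-46, 54) - 1004) = ((((-12 + 8) - 3) + 21)*2 + 3781)/((53/9 - 3*(-46)/54) - 1004) = (((-4 - 3) + 21)*2 + 3781)/((53/9 - 3*(-46)*1/54) - 1004) = ((-7 + 21)*2 + 3781)/((53/9 + 23/9) - 1004) = (14*2 + 3781)/(76/9 - 1004) = (28 + 3781)/(-8960/9) = 3809*(-9/8960) = -34281/8960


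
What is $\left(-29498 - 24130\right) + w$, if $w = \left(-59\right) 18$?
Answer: $-54690$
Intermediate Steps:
$w = -1062$
$\left(-29498 - 24130\right) + w = \left(-29498 - 24130\right) - 1062 = -53628 - 1062 = -54690$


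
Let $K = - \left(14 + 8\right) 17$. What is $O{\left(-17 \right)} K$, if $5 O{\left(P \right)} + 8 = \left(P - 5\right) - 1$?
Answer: $\frac{11594}{5} \approx 2318.8$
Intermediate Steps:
$O{\left(P \right)} = - \frac{14}{5} + \frac{P}{5}$ ($O{\left(P \right)} = - \frac{8}{5} + \frac{\left(P - 5\right) - 1}{5} = - \frac{8}{5} + \frac{\left(-5 + P\right) - 1}{5} = - \frac{8}{5} + \frac{-6 + P}{5} = - \frac{8}{5} + \left(- \frac{6}{5} + \frac{P}{5}\right) = - \frac{14}{5} + \frac{P}{5}$)
$K = -374$ ($K = - 22 \cdot 17 = \left(-1\right) 374 = -374$)
$O{\left(-17 \right)} K = \left(- \frac{14}{5} + \frac{1}{5} \left(-17\right)\right) \left(-374\right) = \left(- \frac{14}{5} - \frac{17}{5}\right) \left(-374\right) = \left(- \frac{31}{5}\right) \left(-374\right) = \frac{11594}{5}$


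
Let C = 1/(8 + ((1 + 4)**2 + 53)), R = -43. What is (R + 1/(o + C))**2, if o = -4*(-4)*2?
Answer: 13993233849/7579009 ≈ 1846.3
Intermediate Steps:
o = 32 (o = 16*2 = 32)
C = 1/86 (C = 1/(8 + (5**2 + 53)) = 1/(8 + (25 + 53)) = 1/(8 + 78) = 1/86 ≈ 0.011628)
(R + 1/(o + C))**2 = (-43 + 1/(32 + 1/86))**2 = (-43 + 1/(2753/86))**2 = (-43 + 86/2753)**2 = (-118293/2753)**2 = 13993233849/7579009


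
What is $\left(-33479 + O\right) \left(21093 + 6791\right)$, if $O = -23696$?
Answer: $-1594267700$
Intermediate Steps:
$\left(-33479 + O\right) \left(21093 + 6791\right) = \left(-33479 - 23696\right) \left(21093 + 6791\right) = \left(-57175\right) 27884 = -1594267700$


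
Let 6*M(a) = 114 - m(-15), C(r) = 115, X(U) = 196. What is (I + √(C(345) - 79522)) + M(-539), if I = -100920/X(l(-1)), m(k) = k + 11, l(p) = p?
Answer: -72799/147 + 3*I*√8823 ≈ -495.23 + 281.79*I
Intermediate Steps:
m(k) = 11 + k
M(a) = 59/3 (M(a) = (114 - (11 - 15))/6 = (114 - 1*(-4))/6 = (114 + 4)/6 = (⅙)*118 = 59/3)
I = -25230/49 (I = -100920/196 = -100920*1/196 = -25230/49 ≈ -514.90)
(I + √(C(345) - 79522)) + M(-539) = (-25230/49 + √(115 - 79522)) + 59/3 = (-25230/49 + √(-79407)) + 59/3 = (-25230/49 + 3*I*√8823) + 59/3 = -72799/147 + 3*I*√8823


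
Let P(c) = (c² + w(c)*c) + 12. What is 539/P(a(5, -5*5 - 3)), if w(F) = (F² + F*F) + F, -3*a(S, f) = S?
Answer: 2079/32 ≈ 64.969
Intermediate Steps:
a(S, f) = -S/3
w(F) = F + 2*F² (w(F) = (F² + F²) + F = 2*F² + F = F + 2*F²)
P(c) = 12 + c² + c²*(1 + 2*c) (P(c) = (c² + (c*(1 + 2*c))*c) + 12 = (c² + c²*(1 + 2*c)) + 12 = 12 + c² + c²*(1 + 2*c))
539/P(a(5, -5*5 - 3)) = 539/(12 + 2*(-⅓*5)² + 2*(-⅓*5)³) = 539/(12 + 2*(-5/3)² + 2*(-5/3)³) = 539/(12 + 2*(25/9) + 2*(-125/27)) = 539/(12 + 50/9 - 250/27) = 539/(224/27) = 539*(27/224) = 2079/32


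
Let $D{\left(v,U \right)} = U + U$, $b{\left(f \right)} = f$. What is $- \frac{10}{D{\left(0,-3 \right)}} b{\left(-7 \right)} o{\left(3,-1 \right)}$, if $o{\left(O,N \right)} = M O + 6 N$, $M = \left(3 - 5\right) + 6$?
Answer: $-70$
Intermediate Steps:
$M = 4$ ($M = -2 + 6 = 4$)
$D{\left(v,U \right)} = 2 U$
$o{\left(O,N \right)} = 4 O + 6 N$
$- \frac{10}{D{\left(0,-3 \right)}} b{\left(-7 \right)} o{\left(3,-1 \right)} = - \frac{10}{2 \left(-3\right)} \left(- 7 \left(4 \cdot 3 + 6 \left(-1\right)\right)\right) = - \frac{10}{-6} \left(- 7 \left(12 - 6\right)\right) = \left(-10\right) \left(- \frac{1}{6}\right) \left(\left(-7\right) 6\right) = \frac{5}{3} \left(-42\right) = -70$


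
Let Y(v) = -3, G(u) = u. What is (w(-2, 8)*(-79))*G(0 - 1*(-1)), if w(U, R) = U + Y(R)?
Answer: 395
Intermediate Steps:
w(U, R) = -3 + U (w(U, R) = U - 3 = -3 + U)
(w(-2, 8)*(-79))*G(0 - 1*(-1)) = ((-3 - 2)*(-79))*(0 - 1*(-1)) = (-5*(-79))*(0 + 1) = 395*1 = 395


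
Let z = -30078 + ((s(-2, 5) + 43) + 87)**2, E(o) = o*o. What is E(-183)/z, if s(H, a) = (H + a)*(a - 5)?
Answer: -33489/13178 ≈ -2.5413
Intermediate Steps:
s(H, a) = (-5 + a)*(H + a) (s(H, a) = (H + a)*(-5 + a) = (-5 + a)*(H + a))
E(o) = o**2
z = -13178 (z = -30078 + (((5**2 - 5*(-2) - 5*5 - 2*5) + 43) + 87)**2 = -30078 + (((25 + 10 - 25 - 10) + 43) + 87)**2 = -30078 + ((0 + 43) + 87)**2 = -30078 + (43 + 87)**2 = -30078 + 130**2 = -30078 + 16900 = -13178)
E(-183)/z = (-183)**2/(-13178) = 33489*(-1/13178) = -33489/13178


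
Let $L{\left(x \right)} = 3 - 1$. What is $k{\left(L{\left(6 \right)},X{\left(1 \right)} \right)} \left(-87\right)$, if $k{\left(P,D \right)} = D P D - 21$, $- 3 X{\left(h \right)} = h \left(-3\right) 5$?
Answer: $-2523$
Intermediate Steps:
$X{\left(h \right)} = 5 h$ ($X{\left(h \right)} = - \frac{h \left(-3\right) 5}{3} = - \frac{- 3 h 5}{3} = - \frac{\left(-15\right) h}{3} = 5 h$)
$L{\left(x \right)} = 2$ ($L{\left(x \right)} = 3 - 1 = 2$)
$k{\left(P,D \right)} = -21 + P D^{2}$ ($k{\left(P,D \right)} = P D^{2} - 21 = -21 + P D^{2}$)
$k{\left(L{\left(6 \right)},X{\left(1 \right)} \right)} \left(-87\right) = \left(-21 + 2 \left(5 \cdot 1\right)^{2}\right) \left(-87\right) = \left(-21 + 2 \cdot 5^{2}\right) \left(-87\right) = \left(-21 + 2 \cdot 25\right) \left(-87\right) = \left(-21 + 50\right) \left(-87\right) = 29 \left(-87\right) = -2523$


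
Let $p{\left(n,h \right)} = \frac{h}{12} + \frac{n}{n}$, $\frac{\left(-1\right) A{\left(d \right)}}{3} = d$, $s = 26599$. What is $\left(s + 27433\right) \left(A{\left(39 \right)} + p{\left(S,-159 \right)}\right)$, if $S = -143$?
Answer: $-6983636$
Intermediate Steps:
$A{\left(d \right)} = - 3 d$
$p{\left(n,h \right)} = 1 + \frac{h}{12}$ ($p{\left(n,h \right)} = h \frac{1}{12} + 1 = \frac{h}{12} + 1 = 1 + \frac{h}{12}$)
$\left(s + 27433\right) \left(A{\left(39 \right)} + p{\left(S,-159 \right)}\right) = \left(26599 + 27433\right) \left(\left(-3\right) 39 + \left(1 + \frac{1}{12} \left(-159\right)\right)\right) = 54032 \left(-117 + \left(1 - \frac{53}{4}\right)\right) = 54032 \left(-117 - \frac{49}{4}\right) = 54032 \left(- \frac{517}{4}\right) = -6983636$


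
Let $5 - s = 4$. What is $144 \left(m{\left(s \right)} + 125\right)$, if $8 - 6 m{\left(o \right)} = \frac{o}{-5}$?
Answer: $\frac{90984}{5} \approx 18197.0$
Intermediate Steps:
$s = 1$ ($s = 5 - 4 = 1$)
$m{\left(o \right)} = \frac{4}{3} + \frac{o}{30}$ ($m{\left(o \right)} = \frac{4}{3} - \frac{o \frac{1}{-5}}{6} = \frac{4}{3} - \frac{o \left(- \frac{1}{5}\right)}{6} = \frac{4}{3} - \frac{\left(- \frac{1}{5}\right) o}{6} = \frac{4}{3} + \frac{o}{30}$)
$144 \left(m{\left(s \right)} + 125\right) = 144 \left(\left(\frac{4}{3} + \frac{1}{30} \cdot 1\right) + 125\right) = 144 \left(\left(\frac{4}{3} + \frac{1}{30}\right) + 125\right) = 144 \left(\frac{41}{30} + 125\right) = 144 \cdot \frac{3791}{30} = \frac{90984}{5}$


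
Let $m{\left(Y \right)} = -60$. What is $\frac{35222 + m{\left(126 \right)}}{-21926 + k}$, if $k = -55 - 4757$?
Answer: $- \frac{17581}{13369} \approx -1.3151$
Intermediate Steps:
$k = -4812$ ($k = -55 - 4757 = -4812$)
$\frac{35222 + m{\left(126 \right)}}{-21926 + k} = \frac{35222 - 60}{-21926 - 4812} = \frac{35162}{-26738} = 35162 \left(- \frac{1}{26738}\right) = - \frac{17581}{13369}$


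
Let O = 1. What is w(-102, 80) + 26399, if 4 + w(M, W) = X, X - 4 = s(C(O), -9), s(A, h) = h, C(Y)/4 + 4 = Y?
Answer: 26390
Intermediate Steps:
C(Y) = -16 + 4*Y
X = -5 (X = 4 - 9 = -5)
w(M, W) = -9 (w(M, W) = -4 - 5 = -9)
w(-102, 80) + 26399 = -9 + 26399 = 26390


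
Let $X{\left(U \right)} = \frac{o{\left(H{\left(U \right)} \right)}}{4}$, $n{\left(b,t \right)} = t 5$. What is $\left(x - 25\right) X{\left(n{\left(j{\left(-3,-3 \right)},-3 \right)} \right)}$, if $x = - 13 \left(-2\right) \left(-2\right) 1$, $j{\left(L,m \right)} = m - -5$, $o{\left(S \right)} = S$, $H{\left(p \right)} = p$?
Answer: $\frac{1155}{4} \approx 288.75$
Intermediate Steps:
$j{\left(L,m \right)} = 5 + m$ ($j{\left(L,m \right)} = m + 5 = 5 + m$)
$n{\left(b,t \right)} = 5 t$
$X{\left(U \right)} = \frac{U}{4}$
$x = -52$ ($x = - 13 \cdot 4 \cdot 1 = \left(-13\right) 4 = -52$)
$\left(x - 25\right) X{\left(n{\left(j{\left(-3,-3 \right)},-3 \right)} \right)} = \left(-52 - 25\right) \frac{5 \left(-3\right)}{4} = - 77 \cdot \frac{1}{4} \left(-15\right) = \left(-77\right) \left(- \frac{15}{4}\right) = \frac{1155}{4}$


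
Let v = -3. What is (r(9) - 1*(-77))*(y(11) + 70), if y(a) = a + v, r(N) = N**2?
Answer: 12324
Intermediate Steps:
y(a) = -3 + a (y(a) = a - 3 = -3 + a)
(r(9) - 1*(-77))*(y(11) + 70) = (9**2 - 1*(-77))*((-3 + 11) + 70) = (81 + 77)*(8 + 70) = 158*78 = 12324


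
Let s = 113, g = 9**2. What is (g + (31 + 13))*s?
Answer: 14125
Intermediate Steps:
g = 81
(g + (31 + 13))*s = (81 + (31 + 13))*113 = (81 + 44)*113 = 125*113 = 14125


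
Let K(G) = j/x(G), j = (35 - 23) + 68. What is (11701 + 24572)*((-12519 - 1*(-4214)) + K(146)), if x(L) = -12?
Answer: -301489085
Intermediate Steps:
j = 80 (j = 12 + 68 = 80)
K(G) = -20/3 (K(G) = 80/(-12) = 80*(-1/12) = -20/3)
(11701 + 24572)*((-12519 - 1*(-4214)) + K(146)) = (11701 + 24572)*((-12519 - 1*(-4214)) - 20/3) = 36273*((-12519 + 4214) - 20/3) = 36273*(-8305 - 20/3) = 36273*(-24935/3) = -301489085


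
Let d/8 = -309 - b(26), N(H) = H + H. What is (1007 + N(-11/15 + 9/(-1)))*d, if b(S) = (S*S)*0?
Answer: -12205912/5 ≈ -2.4412e+6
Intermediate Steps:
N(H) = 2*H
b(S) = 0 (b(S) = S²*0 = 0)
d = -2472 (d = 8*(-309 - 1*0) = 8*(-309 + 0) = 8*(-309) = -2472)
(1007 + N(-11/15 + 9/(-1)))*d = (1007 + 2*(-11/15 + 9/(-1)))*(-2472) = (1007 + 2*(-11*1/15 + 9*(-1)))*(-2472) = (1007 + 2*(-11/15 - 9))*(-2472) = (1007 + 2*(-146/15))*(-2472) = (1007 - 292/15)*(-2472) = (14813/15)*(-2472) = -12205912/5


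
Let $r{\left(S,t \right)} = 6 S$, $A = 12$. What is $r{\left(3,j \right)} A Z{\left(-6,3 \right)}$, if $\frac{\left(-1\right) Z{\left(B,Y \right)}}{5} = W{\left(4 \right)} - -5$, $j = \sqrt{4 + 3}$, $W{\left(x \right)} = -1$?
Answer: $-4320$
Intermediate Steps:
$j = \sqrt{7} \approx 2.6458$
$Z{\left(B,Y \right)} = -20$ ($Z{\left(B,Y \right)} = - 5 \left(-1 - -5\right) = - 5 \left(-1 + 5\right) = \left(-5\right) 4 = -20$)
$r{\left(3,j \right)} A Z{\left(-6,3 \right)} = 6 \cdot 3 \cdot 12 \left(-20\right) = 18 \cdot 12 \left(-20\right) = 216 \left(-20\right) = -4320$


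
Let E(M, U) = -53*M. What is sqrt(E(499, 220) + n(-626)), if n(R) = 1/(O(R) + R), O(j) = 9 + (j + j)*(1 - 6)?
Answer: 2*I*sqrt(23393435835)/1881 ≈ 162.63*I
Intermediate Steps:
O(j) = 9 - 10*j (O(j) = 9 + (2*j)*(-5) = 9 - 10*j)
n(R) = 1/(9 - 9*R) (n(R) = 1/((9 - 10*R) + R) = 1/(9 - 9*R))
sqrt(E(499, 220) + n(-626)) = sqrt(-53*499 - 1/(-9 + 9*(-626))) = sqrt(-26447 - 1/(-9 - 5634)) = sqrt(-26447 - 1/(-5643)) = sqrt(-26447 - 1*(-1/5643)) = sqrt(-26447 + 1/5643) = sqrt(-149240420/5643) = 2*I*sqrt(23393435835)/1881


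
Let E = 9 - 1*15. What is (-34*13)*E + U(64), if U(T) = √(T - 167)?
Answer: 2652 + I*√103 ≈ 2652.0 + 10.149*I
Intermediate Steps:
E = -6 (E = 9 - 15 = -6)
U(T) = √(-167 + T)
(-34*13)*E + U(64) = -34*13*(-6) + √(-167 + 64) = -442*(-6) + √(-103) = 2652 + I*√103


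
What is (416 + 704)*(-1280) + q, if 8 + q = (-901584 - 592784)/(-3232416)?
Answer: -144812998205/101013 ≈ -1.4336e+6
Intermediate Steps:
q = -761405/101013 (q = -8 + (-901584 - 592784)/(-3232416) = -8 - 1494368*(-1/3232416) = -8 + 46699/101013 = -761405/101013 ≈ -7.5377)
(416 + 704)*(-1280) + q = (416 + 704)*(-1280) - 761405/101013 = 1120*(-1280) - 761405/101013 = -1433600 - 761405/101013 = -144812998205/101013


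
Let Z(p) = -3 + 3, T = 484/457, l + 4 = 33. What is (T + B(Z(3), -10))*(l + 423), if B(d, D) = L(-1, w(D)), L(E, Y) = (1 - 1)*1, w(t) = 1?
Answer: 218768/457 ≈ 478.70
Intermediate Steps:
l = 29 (l = -4 + 33 = 29)
L(E, Y) = 0 (L(E, Y) = 0*1 = 0)
T = 484/457 (T = 484*(1/457) = 484/457 ≈ 1.0591)
Z(p) = 0
B(d, D) = 0
(T + B(Z(3), -10))*(l + 423) = (484/457 + 0)*(29 + 423) = (484/457)*452 = 218768/457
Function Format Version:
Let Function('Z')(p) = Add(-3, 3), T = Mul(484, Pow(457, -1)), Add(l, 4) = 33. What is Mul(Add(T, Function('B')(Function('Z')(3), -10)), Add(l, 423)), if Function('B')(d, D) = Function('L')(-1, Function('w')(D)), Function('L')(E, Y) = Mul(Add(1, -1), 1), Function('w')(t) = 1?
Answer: Rational(218768, 457) ≈ 478.70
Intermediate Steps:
l = 29 (l = Add(-4, 33) = 29)
Function('L')(E, Y) = 0 (Function('L')(E, Y) = Mul(0, 1) = 0)
T = Rational(484, 457) (T = Mul(484, Rational(1, 457)) = Rational(484, 457) ≈ 1.0591)
Function('Z')(p) = 0
Function('B')(d, D) = 0
Mul(Add(T, Function('B')(Function('Z')(3), -10)), Add(l, 423)) = Mul(Add(Rational(484, 457), 0), Add(29, 423)) = Mul(Rational(484, 457), 452) = Rational(218768, 457)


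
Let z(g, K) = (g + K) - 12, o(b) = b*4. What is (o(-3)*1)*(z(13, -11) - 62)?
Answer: 864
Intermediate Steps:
o(b) = 4*b
z(g, K) = -12 + K + g (z(g, K) = (K + g) - 12 = -12 + K + g)
(o(-3)*1)*(z(13, -11) - 62) = ((4*(-3))*1)*((-12 - 11 + 13) - 62) = (-12*1)*(-10 - 62) = -12*(-72) = 864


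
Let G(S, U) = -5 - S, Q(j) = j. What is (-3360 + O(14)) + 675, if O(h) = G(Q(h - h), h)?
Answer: -2690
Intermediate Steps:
O(h) = -5 (O(h) = -5 - (h - h) = -5 - 1*0 = -5 + 0 = -5)
(-3360 + O(14)) + 675 = (-3360 - 5) + 675 = -3365 + 675 = -2690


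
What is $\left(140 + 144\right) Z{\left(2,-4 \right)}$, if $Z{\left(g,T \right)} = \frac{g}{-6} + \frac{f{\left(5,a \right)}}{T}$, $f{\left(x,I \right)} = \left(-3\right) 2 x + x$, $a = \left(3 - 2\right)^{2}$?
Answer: $\frac{5041}{3} \approx 1680.3$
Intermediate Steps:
$a = 1$ ($a = 1^{2} = 1$)
$f{\left(x,I \right)} = - 5 x$ ($f{\left(x,I \right)} = - 6 x + x = - 5 x$)
$Z{\left(g,T \right)} = - \frac{25}{T} - \frac{g}{6}$ ($Z{\left(g,T \right)} = \frac{g}{-6} + \frac{\left(-5\right) 5}{T} = g \left(- \frac{1}{6}\right) - \frac{25}{T} = - \frac{g}{6} - \frac{25}{T} = - \frac{25}{T} - \frac{g}{6}$)
$\left(140 + 144\right) Z{\left(2,-4 \right)} = \left(140 + 144\right) \left(- \frac{25}{-4} - \frac{1}{3}\right) = 284 \left(\left(-25\right) \left(- \frac{1}{4}\right) - \frac{1}{3}\right) = 284 \left(\frac{25}{4} - \frac{1}{3}\right) = 284 \cdot \frac{71}{12} = \frac{5041}{3}$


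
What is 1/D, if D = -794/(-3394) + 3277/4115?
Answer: 6983155/7194724 ≈ 0.97059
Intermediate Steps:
D = 7194724/6983155 (D = -794*(-1/3394) + 3277*(1/4115) = 397/1697 + 3277/4115 = 7194724/6983155 ≈ 1.0303)
1/D = 1/(7194724/6983155) = 6983155/7194724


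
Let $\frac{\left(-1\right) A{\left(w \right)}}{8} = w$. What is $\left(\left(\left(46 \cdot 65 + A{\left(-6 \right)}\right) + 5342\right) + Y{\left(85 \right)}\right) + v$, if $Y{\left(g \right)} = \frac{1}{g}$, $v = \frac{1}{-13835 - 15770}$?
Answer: $\frac{4217534204}{503285} \approx 8380.0$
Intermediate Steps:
$A{\left(w \right)} = - 8 w$
$v = - \frac{1}{29605}$ ($v = \frac{1}{-29605} = - \frac{1}{29605} \approx -3.3778 \cdot 10^{-5}$)
$\left(\left(\left(46 \cdot 65 + A{\left(-6 \right)}\right) + 5342\right) + Y{\left(85 \right)}\right) + v = \left(\left(\left(46 \cdot 65 - -48\right) + 5342\right) + \frac{1}{85}\right) - \frac{1}{29605} = \left(\left(\left(2990 + 48\right) + 5342\right) + \frac{1}{85}\right) - \frac{1}{29605} = \left(\left(3038 + 5342\right) + \frac{1}{85}\right) - \frac{1}{29605} = \left(8380 + \frac{1}{85}\right) - \frac{1}{29605} = \frac{712301}{85} - \frac{1}{29605} = \frac{4217534204}{503285}$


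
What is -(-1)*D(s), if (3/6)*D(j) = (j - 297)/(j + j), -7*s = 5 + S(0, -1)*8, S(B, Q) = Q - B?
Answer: -692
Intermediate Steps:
s = 3/7 (s = -(5 + (-1 - 1*0)*8)/7 = -(5 + (-1 + 0)*8)/7 = -(5 - 1*8)/7 = -(5 - 8)/7 = -⅐*(-3) = 3/7 ≈ 0.42857)
D(j) = (-297 + j)/j (D(j) = 2*((j - 297)/(j + j)) = 2*((-297 + j)/((2*j))) = 2*((-297 + j)*(1/(2*j))) = 2*((-297 + j)/(2*j)) = (-297 + j)/j)
-(-1)*D(s) = -(-1)*(-297 + 3/7)/(3/7) = -(-1)*(7/3)*(-2076/7) = -(-1)*(-692) = -1*692 = -692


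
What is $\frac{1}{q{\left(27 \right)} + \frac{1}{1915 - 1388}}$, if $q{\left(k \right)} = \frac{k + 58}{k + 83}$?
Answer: $\frac{11594}{8981} \approx 1.2909$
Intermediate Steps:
$q{\left(k \right)} = \frac{58 + k}{83 + k}$
$\frac{1}{q{\left(27 \right)} + \frac{1}{1915 - 1388}} = \frac{1}{\frac{58 + 27}{83 + 27} + \frac{1}{1915 - 1388}} = \frac{1}{\frac{1}{110} \cdot 85 + \frac{1}{527}} = \frac{1}{\frac{17}{22} + \frac{1}{527}} = \frac{1}{\frac{8981}{11594}} = \frac{11594}{8981}$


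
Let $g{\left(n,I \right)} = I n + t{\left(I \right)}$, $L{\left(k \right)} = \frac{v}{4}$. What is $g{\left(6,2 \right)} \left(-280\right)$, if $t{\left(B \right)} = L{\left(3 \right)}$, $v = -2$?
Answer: $-3220$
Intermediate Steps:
$L{\left(k \right)} = - \frac{1}{2}$ ($L{\left(k \right)} = - \frac{2}{4} = \left(-2\right) \frac{1}{4} = - \frac{1}{2}$)
$t{\left(B \right)} = - \frac{1}{2}$
$g{\left(n,I \right)} = - \frac{1}{2} + I n$ ($g{\left(n,I \right)} = I n - \frac{1}{2} = - \frac{1}{2} + I n$)
$g{\left(6,2 \right)} \left(-280\right) = \left(- \frac{1}{2} + 2 \cdot 6\right) \left(-280\right) = \left(- \frac{1}{2} + 12\right) \left(-280\right) = \frac{23}{2} \left(-280\right) = -3220$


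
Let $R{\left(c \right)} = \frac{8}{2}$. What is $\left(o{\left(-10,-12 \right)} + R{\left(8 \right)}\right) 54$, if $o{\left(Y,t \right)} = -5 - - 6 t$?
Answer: $-3942$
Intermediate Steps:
$o{\left(Y,t \right)} = -5 + 6 t$
$R{\left(c \right)} = 4$ ($R{\left(c \right)} = 8 \cdot \frac{1}{2} = 4$)
$\left(o{\left(-10,-12 \right)} + R{\left(8 \right)}\right) 54 = \left(\left(-5 + 6 \left(-12\right)\right) + 4\right) 54 = \left(\left(-5 - 72\right) + 4\right) 54 = \left(-77 + 4\right) 54 = \left(-73\right) 54 = -3942$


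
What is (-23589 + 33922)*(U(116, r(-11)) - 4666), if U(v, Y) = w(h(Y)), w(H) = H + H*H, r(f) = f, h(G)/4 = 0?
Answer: -48213778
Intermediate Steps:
h(G) = 0 (h(G) = 4*0 = 0)
w(H) = H + H²
U(v, Y) = 0 (U(v, Y) = 0*(1 + 0) = 0*1 = 0)
(-23589 + 33922)*(U(116, r(-11)) - 4666) = (-23589 + 33922)*(0 - 4666) = 10333*(-4666) = -48213778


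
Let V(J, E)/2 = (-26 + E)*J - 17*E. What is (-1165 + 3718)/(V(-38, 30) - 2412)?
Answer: -2553/3736 ≈ -0.68335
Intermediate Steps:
V(J, E) = -34*E + 2*J*(-26 + E) (V(J, E) = 2*((-26 + E)*J - 17*E) = 2*(J*(-26 + E) - 17*E) = 2*(-17*E + J*(-26 + E)) = -34*E + 2*J*(-26 + E))
(-1165 + 3718)/(V(-38, 30) - 2412) = (-1165 + 3718)/((-52*(-38) - 34*30 + 2*30*(-38)) - 2412) = 2553/((1976 - 1020 - 2280) - 2412) = 2553/(-1324 - 2412) = 2553/(-3736) = 2553*(-1/3736) = -2553/3736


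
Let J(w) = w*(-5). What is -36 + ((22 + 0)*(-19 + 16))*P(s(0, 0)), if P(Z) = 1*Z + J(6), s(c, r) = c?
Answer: 1944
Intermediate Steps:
J(w) = -5*w
P(Z) = -30 + Z (P(Z) = 1*Z - 5*6 = Z - 30 = -30 + Z)
-36 + ((22 + 0)*(-19 + 16))*P(s(0, 0)) = -36 + ((22 + 0)*(-19 + 16))*(-30 + 0) = -36 + (22*(-3))*(-30) = -36 - 66*(-30) = -36 + 1980 = 1944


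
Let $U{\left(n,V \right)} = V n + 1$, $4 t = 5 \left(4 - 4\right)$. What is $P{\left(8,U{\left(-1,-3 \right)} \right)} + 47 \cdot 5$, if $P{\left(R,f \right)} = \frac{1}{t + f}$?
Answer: $\frac{941}{4} \approx 235.25$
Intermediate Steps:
$t = 0$ ($t = \frac{5 \left(4 - 4\right)}{4} = \frac{5 \cdot 0}{4} = \frac{1}{4} \cdot 0 = 0$)
$U{\left(n,V \right)} = 1 + V n$
$P{\left(R,f \right)} = \frac{1}{f}$ ($P{\left(R,f \right)} = \frac{1}{0 + f} = \frac{1}{f}$)
$P{\left(8,U{\left(-1,-3 \right)} \right)} + 47 \cdot 5 = \frac{1}{1 - -3} + 47 \cdot 5 = \frac{1}{1 + 3} + 235 = \frac{1}{4} + 235 = \frac{941}{4}$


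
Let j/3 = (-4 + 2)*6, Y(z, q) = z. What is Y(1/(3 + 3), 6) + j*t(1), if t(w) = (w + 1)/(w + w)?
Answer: -215/6 ≈ -35.833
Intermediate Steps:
t(w) = (1 + w)/(2*w) (t(w) = (1 + w)/((2*w)) = (1 + w)*(1/(2*w)) = (1 + w)/(2*w))
j = -36 (j = 3*((-4 + 2)*6) = 3*(-2*6) = 3*(-12) = -36)
Y(1/(3 + 3), 6) + j*t(1) = 1/(3 + 3) - 18*(1 + 1)/1 = 1/6 - 18*2 = ⅙ - 36*1 = ⅙ - 36 = -215/6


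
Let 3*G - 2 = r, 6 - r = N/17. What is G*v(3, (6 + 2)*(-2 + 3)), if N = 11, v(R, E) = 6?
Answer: 250/17 ≈ 14.706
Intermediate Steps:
r = 91/17 (r = 6 - 11/17 = 91/17 ≈ 5.3529)
G = 125/51 (G = ⅔ + (⅓)*(91/17) = ⅔ + 91/51 = 125/51 ≈ 2.4510)
G*v(3, (6 + 2)*(-2 + 3)) = (125/51)*6 = 250/17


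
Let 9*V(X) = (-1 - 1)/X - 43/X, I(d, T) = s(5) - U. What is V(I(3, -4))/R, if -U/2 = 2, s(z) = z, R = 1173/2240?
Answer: -11200/10557 ≈ -1.0609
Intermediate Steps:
R = 1173/2240 (R = 1173*(1/2240) = 1173/2240 ≈ 0.52366)
U = -4 (U = -2*2 = -4)
I(d, T) = 9 (I(d, T) = 5 - 1*(-4) = 5 + 4 = 9)
V(X) = -5/X (V(X) = ((-1 - 1)/X - 43/X)/9 = (-2/X - 43/X)/9 = (-45/X)/9 = -5/X)
V(I(3, -4))/R = (-5/9)/(1173/2240) = -5*⅑*(2240/1173) = -5/9*2240/1173 = -11200/10557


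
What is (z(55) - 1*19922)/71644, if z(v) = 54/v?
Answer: -273914/985105 ≈ -0.27806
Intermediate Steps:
(z(55) - 1*19922)/71644 = (54/55 - 1*19922)/71644 = (54*(1/55) - 19922)*(1/71644) = (54/55 - 19922)*(1/71644) = -1095656/55*1/71644 = -273914/985105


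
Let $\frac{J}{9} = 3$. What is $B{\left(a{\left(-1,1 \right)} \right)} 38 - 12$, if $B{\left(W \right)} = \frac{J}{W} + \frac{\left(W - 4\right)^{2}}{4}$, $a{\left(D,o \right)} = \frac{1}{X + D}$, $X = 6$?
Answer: $\frac{262759}{50} \approx 5255.2$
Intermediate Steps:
$J = 27$ ($J = 9 \cdot 3 = 27$)
$a{\left(D,o \right)} = \frac{1}{6 + D}$
$B{\left(W \right)} = \frac{27}{W} + \frac{\left(-4 + W\right)^{2}}{4}$ ($B{\left(W \right)} = \frac{27}{W} + \frac{\left(W - 4\right)^{2}}{4} = \frac{27}{W} + \left(-4 + W\right)^{2} \cdot \frac{1}{4} = \frac{27}{W} + \frac{\left(-4 + W\right)^{2}}{4}$)
$B{\left(a{\left(-1,1 \right)} \right)} 38 - 12 = \left(\frac{27}{\frac{1}{6 - 1}} + \frac{\left(-4 + \frac{1}{6 - 1}\right)^{2}}{4}\right) 38 - 12 = \left(\frac{27}{\frac{1}{5}} + \frac{\left(-4 + \frac{1}{5}\right)^{2}}{4}\right) 38 - 12 = \left(27 \frac{1}{\frac{1}{5}} + \frac{\left(-4 + \frac{1}{5}\right)^{2}}{4}\right) 38 - 12 = \left(27 \cdot 5 + \frac{\left(- \frac{19}{5}\right)^{2}}{4}\right) 38 - 12 = \left(135 + \frac{1}{4} \cdot \frac{361}{25}\right) 38 - 12 = \left(135 + \frac{361}{100}\right) 38 - 12 = \frac{13861}{100} \cdot 38 - 12 = \frac{263359}{50} - 12 = \frac{262759}{50}$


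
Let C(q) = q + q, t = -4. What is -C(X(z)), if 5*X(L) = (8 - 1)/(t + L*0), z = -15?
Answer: 7/10 ≈ 0.70000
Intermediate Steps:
X(L) = -7/20 (X(L) = ((8 - 1)/(-4 + L*0))/5 = (7/(-4 + 0))/5 = (7/(-4))/5 = (7*(-¼))/5 = (⅕)*(-7/4) = -7/20)
C(q) = 2*q
-C(X(z)) = -2*(-7)/20 = -1*(-7/10) = 7/10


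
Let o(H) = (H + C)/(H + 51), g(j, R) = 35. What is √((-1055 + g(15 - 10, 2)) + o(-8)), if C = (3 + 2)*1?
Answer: I*√1886109/43 ≈ 31.939*I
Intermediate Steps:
C = 5 (C = 5*1 = 5)
o(H) = (5 + H)/(51 + H) (o(H) = (H + 5)/(H + 51) = (5 + H)/(51 + H))
√((-1055 + g(15 - 10, 2)) + o(-8)) = √((-1055 + 35) + (5 - 8)/(51 - 8)) = √(-1020 - 3/43) = √(-43863/43) = I*√1886109/43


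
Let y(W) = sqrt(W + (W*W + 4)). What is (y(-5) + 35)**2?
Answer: 1249 + 140*sqrt(6) ≈ 1591.9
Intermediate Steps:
y(W) = sqrt(4 + W + W**2) (y(W) = sqrt(W + (W**2 + 4)) = sqrt(W + (4 + W**2)) = sqrt(4 + W + W**2))
(y(-5) + 35)**2 = (sqrt(4 - 5 + (-5)**2) + 35)**2 = (sqrt(4 - 5 + 25) + 35)**2 = (sqrt(24) + 35)**2 = (2*sqrt(6) + 35)**2 = (35 + 2*sqrt(6))**2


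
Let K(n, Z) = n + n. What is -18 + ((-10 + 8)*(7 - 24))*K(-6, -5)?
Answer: -426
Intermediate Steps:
K(n, Z) = 2*n
-18 + ((-10 + 8)*(7 - 24))*K(-6, -5) = -18 + ((-10 + 8)*(7 - 24))*(2*(-6)) = -18 - 2*(-17)*(-12) = -18 + 34*(-12) = -18 - 408 = -426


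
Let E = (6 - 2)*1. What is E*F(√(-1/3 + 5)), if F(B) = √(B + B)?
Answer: 4*6^(¾)*7^(¼)/3 ≈ 8.3143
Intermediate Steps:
E = 4 (E = 4*1 = 4)
F(B) = √2*√B (F(B) = √(2*B) = √2*√B)
E*F(√(-1/3 + 5)) = 4*(√2*√(√(-1/3 + 5))) = 4*(√2*√(√(-1*⅓ + 5))) = 4*(√2*√(√(-⅓ + 5))) = 4*(√2*√(√(14/3))) = 4*(√2*√(√42/3)) = 4*(√2*(3^(¾)*14^(¼)/3)) = 4*(6^(¾)*7^(¼)/3) = 4*6^(¾)*7^(¼)/3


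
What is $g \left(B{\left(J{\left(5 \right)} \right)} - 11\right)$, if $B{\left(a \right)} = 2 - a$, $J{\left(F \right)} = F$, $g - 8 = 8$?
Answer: $-224$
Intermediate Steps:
$g = 16$ ($g = 8 + 8 = 16$)
$g \left(B{\left(J{\left(5 \right)} \right)} - 11\right) = 16 \left(\left(2 - 5\right) - 11\right) = 16 \left(-3 - 11\right) = 16 \left(-14\right) = -224$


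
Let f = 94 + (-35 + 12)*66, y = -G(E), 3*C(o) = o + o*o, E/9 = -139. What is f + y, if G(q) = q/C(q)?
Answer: -1779997/1250 ≈ -1424.0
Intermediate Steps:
E = -1251 (E = 9*(-139) = -1251)
C(o) = o/3 + o²/3 (C(o) = (o + o*o)/3 = (o + o²)/3 = o/3 + o²/3)
G(q) = 3/(1 + q) (G(q) = q/((q*(1 + q)/3)) = q*(3/(q*(1 + q))) = 3/(1 + q))
y = 3/1250 (y = -3/(1 - 1251) = -3/(-1250) = -3*(-1)/1250 = -1*(-3/1250) = 3/1250 ≈ 0.0024000)
f = -1424 (f = 94 - 23*66 = 94 - 1518 = -1424)
f + y = -1424 + 3/1250 = -1779997/1250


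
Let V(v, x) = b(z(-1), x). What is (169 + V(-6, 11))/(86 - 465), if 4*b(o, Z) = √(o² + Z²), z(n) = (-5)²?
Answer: -169/379 - √746/1516 ≈ -0.46393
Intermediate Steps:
z(n) = 25
b(o, Z) = √(Z² + o²)/4 (b(o, Z) = √(o² + Z²)/4 = √(Z² + o²)/4)
V(v, x) = √(625 + x²)/4 (V(v, x) = √(x² + 25²)/4 = √(x² + 625)/4 = √(625 + x²)/4)
(169 + V(-6, 11))/(86 - 465) = (169 + √(625 + 11²)/4)/(86 - 465) = (169 + √(625 + 121)/4)/(-379) = (169 + √746/4)*(-1/379) = -169/379 - √746/1516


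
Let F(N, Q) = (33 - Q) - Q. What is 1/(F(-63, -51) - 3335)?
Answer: -1/3200 ≈ -0.00031250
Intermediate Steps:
F(N, Q) = 33 - 2*Q
1/(F(-63, -51) - 3335) = 1/((33 - 2*(-51)) - 3335) = 1/((33 + 102) - 3335) = 1/(135 - 3335) = 1/(-3200) = -1/3200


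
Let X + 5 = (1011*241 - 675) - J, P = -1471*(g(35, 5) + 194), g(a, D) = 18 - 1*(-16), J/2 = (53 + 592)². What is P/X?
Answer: 335388/589079 ≈ 0.56934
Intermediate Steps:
J = 832050 (J = 2*(53 + 592)² = 2*645² = 2*416025 = 832050)
g(a, D) = 34 (g(a, D) = 18 + 16 = 34)
P = -335388 (P = -1471*(34 + 194) = -1471*228 = -335388)
X = -589079 (X = -5 + ((1011*241 - 675) - 1*832050) = -5 + ((243651 - 675) - 832050) = -5 + (242976 - 832050) = -5 - 589074 = -589079)
P/X = -335388/(-589079) = -335388*(-1/589079) = 335388/589079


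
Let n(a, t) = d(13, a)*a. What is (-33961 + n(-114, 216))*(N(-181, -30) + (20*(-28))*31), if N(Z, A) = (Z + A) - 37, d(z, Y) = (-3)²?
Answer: 616051096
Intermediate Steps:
d(z, Y) = 9
n(a, t) = 9*a
N(Z, A) = -37 + A + Z (N(Z, A) = (A + Z) - 37 = -37 + A + Z)
(-33961 + n(-114, 216))*(N(-181, -30) + (20*(-28))*31) = (-33961 + 9*(-114))*((-37 - 30 - 181) + (20*(-28))*31) = (-33961 - 1026)*(-248 - 560*31) = -34987*(-248 - 17360) = -34987*(-17608) = 616051096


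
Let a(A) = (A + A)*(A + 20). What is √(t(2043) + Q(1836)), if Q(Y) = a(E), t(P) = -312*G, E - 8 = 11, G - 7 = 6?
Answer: 3*I*√286 ≈ 50.735*I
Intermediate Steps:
G = 13 (G = 7 + 6 = 13)
E = 19 (E = 8 + 11 = 19)
t(P) = -4056 (t(P) = -312*13 = -4056)
a(A) = 2*A*(20 + A) (a(A) = (2*A)*(20 + A) = 2*A*(20 + A))
Q(Y) = 1482 (Q(Y) = 2*19*(20 + 19) = 2*19*39 = 1482)
√(t(2043) + Q(1836)) = √(-4056 + 1482) = √(-2574) = 3*I*√286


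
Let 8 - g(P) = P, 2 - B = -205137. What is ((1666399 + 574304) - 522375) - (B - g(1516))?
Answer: 1511681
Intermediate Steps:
B = 205139 (B = 2 - 1*(-205137) = 2 + 205137 = 205139)
g(P) = 8 - P
((1666399 + 574304) - 522375) - (B - g(1516)) = ((1666399 + 574304) - 522375) - (205139 - (8 - 1*1516)) = (2240703 - 522375) - (205139 - (8 - 1516)) = 1718328 - (205139 - 1*(-1508)) = 1718328 - (205139 + 1508) = 1718328 - 1*206647 = 1718328 - 206647 = 1511681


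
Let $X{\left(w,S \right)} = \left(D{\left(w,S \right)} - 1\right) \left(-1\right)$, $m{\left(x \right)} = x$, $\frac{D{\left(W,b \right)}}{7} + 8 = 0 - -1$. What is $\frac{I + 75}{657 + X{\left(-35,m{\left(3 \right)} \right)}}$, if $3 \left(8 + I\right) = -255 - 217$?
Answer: $- \frac{271}{2121} \approx -0.12777$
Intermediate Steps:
$D{\left(W,b \right)} = -49$ ($D{\left(W,b \right)} = -56 + 7 \left(0 - -1\right) = -56 + 7 \left(0 + 1\right) = -56 + 7 \cdot 1 = -56 + 7 = -49$)
$X{\left(w,S \right)} = 50$ ($X{\left(w,S \right)} = \left(-49 - 1\right) \left(-1\right) = \left(-50\right) \left(-1\right) = 50$)
$I = - \frac{496}{3}$ ($I = -8 + \frac{-255 - 217}{3} = -8 + \frac{1}{3} \left(-472\right) = -8 - \frac{472}{3} = - \frac{496}{3} \approx -165.33$)
$\frac{I + 75}{657 + X{\left(-35,m{\left(3 \right)} \right)}} = \frac{- \frac{496}{3} + 75}{657 + 50} = - \frac{271}{3 \cdot 707} = \left(- \frac{271}{3}\right) \frac{1}{707} = - \frac{271}{2121}$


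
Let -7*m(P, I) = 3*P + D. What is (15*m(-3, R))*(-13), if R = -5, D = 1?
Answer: -1560/7 ≈ -222.86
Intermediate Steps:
m(P, I) = -⅐ - 3*P/7 (m(P, I) = -(3*P + 1)/7 = -(1 + 3*P)/7 = -⅐ - 3*P/7)
(15*m(-3, R))*(-13) = (15*(-⅐ - 3/7*(-3)))*(-13) = (15*(-⅐ + 9/7))*(-13) = (15*(8/7))*(-13) = (120/7)*(-13) = -1560/7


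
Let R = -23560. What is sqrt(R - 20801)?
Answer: 3*I*sqrt(4929) ≈ 210.62*I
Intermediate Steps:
sqrt(R - 20801) = sqrt(-23560 - 20801) = sqrt(-44361) = 3*I*sqrt(4929)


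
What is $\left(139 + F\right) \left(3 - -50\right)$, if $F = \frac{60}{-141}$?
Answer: $\frac{345189}{47} \approx 7344.4$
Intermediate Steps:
$F = - \frac{20}{47}$ ($F = 60 \left(- \frac{1}{141}\right) = - \frac{20}{47} \approx -0.42553$)
$\left(139 + F\right) \left(3 - -50\right) = \left(139 - \frac{20}{47}\right) \left(3 - -50\right) = \frac{6513 \left(3 + 50\right)}{47} = \frac{6513}{47} \cdot 53 = \frac{345189}{47}$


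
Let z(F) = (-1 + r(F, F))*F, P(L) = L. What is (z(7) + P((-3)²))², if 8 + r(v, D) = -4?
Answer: 6724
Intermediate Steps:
r(v, D) = -12 (r(v, D) = -8 - 4 = -12)
z(F) = -13*F (z(F) = (-1 - 12)*F = -13*F)
(z(7) + P((-3)²))² = (-13*7 + (-3)²)² = (-91 + 9)² = (-82)² = 6724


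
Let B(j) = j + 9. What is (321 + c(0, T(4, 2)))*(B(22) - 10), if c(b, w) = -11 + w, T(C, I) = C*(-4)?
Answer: 6174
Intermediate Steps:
B(j) = 9 + j
T(C, I) = -4*C
(321 + c(0, T(4, 2)))*(B(22) - 10) = (321 + (-11 - 4*4))*((9 + 22) - 10) = (321 + (-11 - 16))*(31 - 10) = (321 - 27)*21 = 294*21 = 6174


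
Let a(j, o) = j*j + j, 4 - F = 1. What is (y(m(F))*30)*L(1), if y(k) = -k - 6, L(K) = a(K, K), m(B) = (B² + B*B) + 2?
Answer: -1560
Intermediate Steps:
F = 3 (F = 4 - 1*1 = 4 - 1 = 3)
m(B) = 2 + 2*B² (m(B) = (B² + B²) + 2 = 2*B² + 2 = 2 + 2*B²)
a(j, o) = j + j² (a(j, o) = j² + j = j + j²)
L(K) = K*(1 + K)
y(k) = -6 - k
(y(m(F))*30)*L(1) = ((-6 - (2 + 2*3²))*30)*(1*(1 + 1)) = ((-6 - (2 + 2*9))*30)*(1*2) = ((-6 - (2 + 18))*30)*2 = ((-6 - 1*20)*30)*2 = ((-6 - 20)*30)*2 = -26*30*2 = -780*2 = -1560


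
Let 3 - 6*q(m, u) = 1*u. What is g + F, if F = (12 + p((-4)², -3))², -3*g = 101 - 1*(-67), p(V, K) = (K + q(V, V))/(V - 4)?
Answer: 403585/5184 ≈ 77.852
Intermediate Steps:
q(m, u) = ½ - u/6
p(V, K) = (½ + K - V/6)/(-4 + V) (p(V, K) = (K + (½ - V/6))/(V - 4) = (½ + K - V/6)/(-4 + V))
g = -56 (g = -(101 - 1*(-67))/3 = -(101 + 67)/3 = -⅓*168 = -56)
F = 693889/5184 (F = (12 + (3 - 1*(-4)² + 6*(-3))/(6*(-4 + (-4)²)))² = (12 + (3 - 1*16 - 18)/(6*(-4 + 16)))² = (12 + (⅙)*(3 - 16 - 18)/12)² = (12 + (⅙)*(1/12)*(-31))² = (12 - 31/72)² = (833/72)² = 693889/5184 ≈ 133.85)
g + F = -56 + 693889/5184 = 403585/5184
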